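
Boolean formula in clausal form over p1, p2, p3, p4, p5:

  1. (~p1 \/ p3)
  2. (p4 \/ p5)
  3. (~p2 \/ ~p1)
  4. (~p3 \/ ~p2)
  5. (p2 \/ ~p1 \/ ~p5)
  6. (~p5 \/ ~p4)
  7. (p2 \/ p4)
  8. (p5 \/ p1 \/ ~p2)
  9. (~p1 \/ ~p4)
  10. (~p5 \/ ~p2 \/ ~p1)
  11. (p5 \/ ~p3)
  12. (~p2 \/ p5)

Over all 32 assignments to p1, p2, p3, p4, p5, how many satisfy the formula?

2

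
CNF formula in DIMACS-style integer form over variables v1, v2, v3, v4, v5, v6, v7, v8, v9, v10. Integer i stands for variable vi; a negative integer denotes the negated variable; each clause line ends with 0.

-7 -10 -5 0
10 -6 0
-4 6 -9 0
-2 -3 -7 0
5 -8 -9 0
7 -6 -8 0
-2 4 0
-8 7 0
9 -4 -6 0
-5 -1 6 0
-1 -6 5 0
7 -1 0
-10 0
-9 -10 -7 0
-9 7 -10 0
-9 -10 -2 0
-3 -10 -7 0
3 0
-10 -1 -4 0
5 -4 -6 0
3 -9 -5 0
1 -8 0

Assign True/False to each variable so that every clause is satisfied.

Unit propagation: (¬v10) forces v10 = False.
(¬v6) is a unit clause, so v6 = False.
The clause (v3) is unit: v3 must be True.
Pure literal: v2 appears only negated; assign v2 = False.
v8 occurs only negated in the remaining clauses — set v8 = False.
Try v1 = True.
  then v5 is forced to False.
  then v7 is forced to True.
Set v4 = False and propagate.
v9 is now unconstrained; take v9 = True.
Every clause has at least one true literal under this assignment.
Check each clause:
  1. {¬v7, ¬v5, ¬v10} — ¬v5 is true.
  2. {v10, ¬v6} — ¬v6 is true.
  3. {¬v9, ¬v4, v6} — ¬v4 is true.
  4. {¬v7, ¬v2, ¬v3} — ¬v2 is true.
  5. {¬v8, v5, ¬v9} — ¬v8 is true.
  6. {¬v8, v7, ¬v6} — ¬v8 is true.
  7. {¬v2, v4} — ¬v2 is true.
  8. {¬v8, v7} — ¬v8 is true.
  9. {¬v4, ¬v6, v9} — v9 is true.
  10. {v6, ¬v1, ¬v5} — ¬v5 is true.
  11. {¬v6, v5, ¬v1} — ¬v6 is true.
  12. {v7, ¬v1} — v7 is true.
  13. {¬v10} — ¬v10 is true.
  14. {¬v10, ¬v7, ¬v9} — ¬v10 is true.
  15. {¬v10, v7, ¬v9} — ¬v10 is true.
  16. {¬v10, ¬v9, ¬v2} — ¬v2 is true.
  17. {¬v10, ¬v3, ¬v7} — ¬v10 is true.
  18. {v3} — v3 is true.
  19. {¬v4, ¬v1, ¬v10} — ¬v4 is true.
  20. {¬v4, v5, ¬v6} — ¬v6 is true.
  21. {v3, ¬v5, ¬v9} — v3 is true.
  22. {v1, ¬v8} — ¬v8 is true.

v1=T, v2=F, v3=T, v4=F, v5=F, v6=F, v7=T, v8=F, v9=T, v10=F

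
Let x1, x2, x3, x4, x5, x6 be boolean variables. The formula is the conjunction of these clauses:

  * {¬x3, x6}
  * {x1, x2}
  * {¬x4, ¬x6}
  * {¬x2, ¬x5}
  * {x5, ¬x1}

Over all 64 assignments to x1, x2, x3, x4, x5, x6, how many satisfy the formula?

8

Case analysis on x1 and x2:
  x1=T, x2=T: a clause becomes empty — 0.
  x1=T, x2=F: remaining (x3,x4,x5,x6) ∈ {(F,F,T,F); (F,F,T,T); (F,T,T,F); (T,F,T,T)} — 4.
  x1=F, x2=T: remaining (x3,x4,x5,x6) ∈ {(F,F,F,F); (F,F,F,T); (F,T,F,F); (T,F,F,T)} — 4.
  x1=F, x2=F: a clause becomes empty — 0.
Total: 0 + 4 + 4 + 0 = 8.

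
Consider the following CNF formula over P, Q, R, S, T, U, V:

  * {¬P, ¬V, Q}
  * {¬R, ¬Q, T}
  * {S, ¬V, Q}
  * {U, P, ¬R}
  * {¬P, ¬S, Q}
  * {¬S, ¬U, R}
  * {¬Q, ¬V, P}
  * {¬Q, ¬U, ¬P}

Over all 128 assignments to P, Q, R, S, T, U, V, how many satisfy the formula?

Case analysis on Q and P:
  Q=1, P=1: S, V free; 3 ways for (R,T,U) × 2^2 = 12.
  Q=1, P=0: 8 of the 32 assignments to (R,S,T,U,V) work.
  Q=0, P=1: forces S=0; V=0; R, T, U free → 2^3 = 8.
  Q=0, P=0: T free; 7 ways for (R,S,U,V) × 2^1 = 14.
Total: 12 + 8 + 8 + 14 = 42.

42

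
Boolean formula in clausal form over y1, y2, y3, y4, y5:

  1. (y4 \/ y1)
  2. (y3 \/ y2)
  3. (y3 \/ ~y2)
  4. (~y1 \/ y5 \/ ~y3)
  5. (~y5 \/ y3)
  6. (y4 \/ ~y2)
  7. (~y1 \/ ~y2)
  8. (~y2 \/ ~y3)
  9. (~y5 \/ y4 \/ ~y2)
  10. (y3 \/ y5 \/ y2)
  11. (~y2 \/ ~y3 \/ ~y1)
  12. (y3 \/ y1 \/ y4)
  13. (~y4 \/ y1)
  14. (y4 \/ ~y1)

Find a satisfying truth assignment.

y1 = True, y2 = False, y3 = True, y4 = True, y5 = True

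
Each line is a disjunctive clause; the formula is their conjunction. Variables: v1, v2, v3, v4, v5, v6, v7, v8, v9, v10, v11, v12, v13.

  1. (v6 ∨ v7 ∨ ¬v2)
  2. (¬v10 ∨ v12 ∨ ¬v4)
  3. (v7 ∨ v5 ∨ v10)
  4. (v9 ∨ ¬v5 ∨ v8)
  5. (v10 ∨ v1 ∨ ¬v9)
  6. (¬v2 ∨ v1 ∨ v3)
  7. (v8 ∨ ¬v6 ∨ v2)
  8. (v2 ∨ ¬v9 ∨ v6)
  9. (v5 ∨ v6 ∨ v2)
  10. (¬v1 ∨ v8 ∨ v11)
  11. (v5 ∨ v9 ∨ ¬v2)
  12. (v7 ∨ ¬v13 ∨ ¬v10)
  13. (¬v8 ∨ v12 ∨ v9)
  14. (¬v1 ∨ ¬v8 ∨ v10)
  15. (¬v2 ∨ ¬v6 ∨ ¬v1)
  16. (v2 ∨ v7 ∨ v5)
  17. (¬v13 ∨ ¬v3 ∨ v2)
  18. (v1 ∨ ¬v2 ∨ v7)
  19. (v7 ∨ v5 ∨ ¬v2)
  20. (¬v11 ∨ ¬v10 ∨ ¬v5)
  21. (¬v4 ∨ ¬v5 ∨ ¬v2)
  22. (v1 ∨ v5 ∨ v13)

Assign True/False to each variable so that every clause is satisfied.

v4 occurs only negated in the remaining clauses — set v4 = False.
v7 occurs only positively in the remaining clauses — set v7 = True.
Set v1 = False and propagate.
For the remaining variables, v2 = False, v3 = False, v5 = True, v6 = True, v8 = True, v9 = True, v10 = True, v11 = False, v12 = False, v13 = True works.
Check each clause:
  1. (v7 ∨ ¬v2 ∨ v6) — v6 is true.
  2. (¬v10 ∨ ¬v4 ∨ v12) — ¬v4 is true.
  3. (v10 ∨ v7 ∨ v5) — v10 is true.
  4. (¬v5 ∨ v9 ∨ v8) — v8 is true.
  5. (¬v9 ∨ v10 ∨ v1) — v10 is true.
  6. (v1 ∨ ¬v2 ∨ v3) — ¬v2 is true.
  7. (v2 ∨ v8 ∨ ¬v6) — v8 is true.
  8. (v6 ∨ v2 ∨ ¬v9) — v6 is true.
  9. (v2 ∨ v6 ∨ v5) — v5 is true.
  10. (¬v1 ∨ v11 ∨ v8) — v8 is true.
  11. (v9 ∨ ¬v2 ∨ v5) — v9 is true.
  12. (¬v13 ∨ v7 ∨ ¬v10) — v7 is true.
  13. (v12 ∨ v9 ∨ ¬v8) — v9 is true.
  14. (¬v8 ∨ ¬v1 ∨ v10) — v10 is true.
  15. (¬v6 ∨ ¬v1 ∨ ¬v2) — ¬v2 is true.
  16. (v2 ∨ v7 ∨ v5) — v5 is true.
  17. (¬v13 ∨ v2 ∨ ¬v3) — ¬v3 is true.
  18. (v7 ∨ ¬v2 ∨ v1) — ¬v2 is true.
  19. (v5 ∨ v7 ∨ ¬v2) — v5 is true.
  20. (¬v11 ∨ ¬v5 ∨ ¬v10) — ¬v11 is true.
  21. (¬v4 ∨ ¬v2 ∨ ¬v5) — ¬v4 is true.
  22. (v1 ∨ v5 ∨ v13) — v5 is true.

v1 = 0, v2 = 0, v3 = 0, v4 = 0, v5 = 1, v6 = 1, v7 = 1, v8 = 1, v9 = 1, v10 = 1, v11 = 0, v12 = 0, v13 = 1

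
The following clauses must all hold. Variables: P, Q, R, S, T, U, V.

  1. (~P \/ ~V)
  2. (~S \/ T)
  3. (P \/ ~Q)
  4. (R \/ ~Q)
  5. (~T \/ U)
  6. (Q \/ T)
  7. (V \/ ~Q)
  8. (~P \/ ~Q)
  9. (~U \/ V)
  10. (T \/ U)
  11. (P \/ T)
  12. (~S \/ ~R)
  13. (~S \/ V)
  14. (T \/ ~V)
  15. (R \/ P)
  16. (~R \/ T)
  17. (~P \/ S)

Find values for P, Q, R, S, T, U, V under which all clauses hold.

Set P = False and propagate.
  then Q is forced to False.
  then T is forced to True.
  then U is forced to True.
  then V is forced to True.
  then R is forced to True.
  then S is forced to False.

P=F, Q=F, R=T, S=F, T=T, U=T, V=T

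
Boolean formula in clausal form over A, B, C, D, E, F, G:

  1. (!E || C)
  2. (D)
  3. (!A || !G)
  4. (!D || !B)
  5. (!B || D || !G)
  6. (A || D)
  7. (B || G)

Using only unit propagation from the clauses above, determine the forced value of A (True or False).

Unit clause (D) sets D = True.
(!D || !B) with D = True leaves only !B, so B = False.
(B || G): since B = False, the clause reduces to (G). G = True.
In (!A || !G), !G is now false; !A must hold, so A = False.

False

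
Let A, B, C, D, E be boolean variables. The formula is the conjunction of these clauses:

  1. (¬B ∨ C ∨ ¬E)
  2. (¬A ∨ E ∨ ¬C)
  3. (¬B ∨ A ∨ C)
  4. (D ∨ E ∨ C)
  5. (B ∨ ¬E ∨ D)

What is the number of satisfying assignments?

Split on C, then E.
  C=1, E=1: A free; 3 ways for (B,D) × 2^1 = 6.
  C=1, E=0: remaining (A,B,D) ∈ {(0,0,0); (0,0,1); (0,1,0); (0,1,1)} — 4.
  C=0, E=1: remaining (A,B,D) ∈ {(0,0,1); (1,0,1)} — 2.
  C=0, E=0: remaining (A,B,D) ∈ {(0,0,1); (1,0,1); (1,1,1)} — 3.
Total: 6 + 4 + 2 + 3 = 15.

15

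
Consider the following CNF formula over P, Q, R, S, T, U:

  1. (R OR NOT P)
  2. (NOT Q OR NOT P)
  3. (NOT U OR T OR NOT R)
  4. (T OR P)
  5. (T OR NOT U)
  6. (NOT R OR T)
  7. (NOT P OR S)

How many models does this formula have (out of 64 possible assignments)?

Case analysis on P and T:
  P=1, T=1: remaining (Q,R,S,U) ∈ {(0,1,1,0); (0,1,1,1)} — 2.
  P=1, T=0: a clause becomes empty — 0.
  P=0, T=1: Q, R, S, U free → 2^4 = 16.
  P=0, T=0: a clause becomes empty — 0.
Total: 2 + 0 + 16 + 0 = 18.

18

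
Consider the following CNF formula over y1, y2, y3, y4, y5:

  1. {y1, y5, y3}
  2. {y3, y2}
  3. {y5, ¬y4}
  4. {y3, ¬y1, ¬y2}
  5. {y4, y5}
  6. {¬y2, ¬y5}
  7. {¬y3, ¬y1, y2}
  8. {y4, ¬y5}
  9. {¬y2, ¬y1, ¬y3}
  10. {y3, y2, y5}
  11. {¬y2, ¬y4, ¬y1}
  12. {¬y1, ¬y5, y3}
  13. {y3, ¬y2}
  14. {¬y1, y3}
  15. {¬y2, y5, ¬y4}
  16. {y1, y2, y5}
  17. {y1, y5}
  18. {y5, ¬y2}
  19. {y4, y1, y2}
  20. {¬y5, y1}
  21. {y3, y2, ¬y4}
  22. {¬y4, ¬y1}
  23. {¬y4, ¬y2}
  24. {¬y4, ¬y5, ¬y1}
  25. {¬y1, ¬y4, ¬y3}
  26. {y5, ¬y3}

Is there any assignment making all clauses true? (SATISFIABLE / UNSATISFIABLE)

UNSATISFIABLE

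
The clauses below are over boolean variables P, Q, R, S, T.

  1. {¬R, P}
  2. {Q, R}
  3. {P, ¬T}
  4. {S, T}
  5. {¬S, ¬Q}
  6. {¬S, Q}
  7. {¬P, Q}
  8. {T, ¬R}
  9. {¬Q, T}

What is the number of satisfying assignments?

2

The models are:
  P=T Q=T R=F S=F T=T
  P=T Q=T R=T S=F T=T
That's 2 in total.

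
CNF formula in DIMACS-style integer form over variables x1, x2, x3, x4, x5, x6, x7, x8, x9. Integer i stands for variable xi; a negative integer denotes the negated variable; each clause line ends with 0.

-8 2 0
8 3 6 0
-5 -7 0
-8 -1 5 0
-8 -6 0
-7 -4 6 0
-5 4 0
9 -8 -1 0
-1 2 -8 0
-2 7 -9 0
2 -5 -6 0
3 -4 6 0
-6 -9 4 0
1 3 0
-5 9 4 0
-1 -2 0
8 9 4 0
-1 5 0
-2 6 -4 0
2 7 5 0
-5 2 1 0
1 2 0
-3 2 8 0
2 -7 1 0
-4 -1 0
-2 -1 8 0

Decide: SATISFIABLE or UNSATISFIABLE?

Try x1 = False.
  then x3 is forced to True.
  then x2 is forced to True.
Try x4 = True.
  then x6 is forced to True.
  then x8 is forced to False.
The remaining clauses are satisfied by x5 = False, x7 = True, x9 = True.
Every clause has at least one true literal under this assignment.
So x1=False, x2=True, x3=True, x4=True, x5=False, x6=True, x7=True, x8=False, x9=True is a satisfying assignment.

SATISFIABLE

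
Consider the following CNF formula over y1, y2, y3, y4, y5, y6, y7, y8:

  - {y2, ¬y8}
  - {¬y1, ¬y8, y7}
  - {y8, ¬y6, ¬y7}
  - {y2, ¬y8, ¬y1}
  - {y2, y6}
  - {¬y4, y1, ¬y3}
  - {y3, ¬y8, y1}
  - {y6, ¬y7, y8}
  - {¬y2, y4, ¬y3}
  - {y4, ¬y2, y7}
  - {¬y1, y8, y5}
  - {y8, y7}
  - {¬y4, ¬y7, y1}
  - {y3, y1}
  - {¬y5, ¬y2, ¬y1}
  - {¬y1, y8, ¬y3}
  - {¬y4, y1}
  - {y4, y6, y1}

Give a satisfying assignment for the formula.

y1 = True, y2 = True, y3 = False, y4 = True, y5 = False, y6 = False, y7 = True, y8 = True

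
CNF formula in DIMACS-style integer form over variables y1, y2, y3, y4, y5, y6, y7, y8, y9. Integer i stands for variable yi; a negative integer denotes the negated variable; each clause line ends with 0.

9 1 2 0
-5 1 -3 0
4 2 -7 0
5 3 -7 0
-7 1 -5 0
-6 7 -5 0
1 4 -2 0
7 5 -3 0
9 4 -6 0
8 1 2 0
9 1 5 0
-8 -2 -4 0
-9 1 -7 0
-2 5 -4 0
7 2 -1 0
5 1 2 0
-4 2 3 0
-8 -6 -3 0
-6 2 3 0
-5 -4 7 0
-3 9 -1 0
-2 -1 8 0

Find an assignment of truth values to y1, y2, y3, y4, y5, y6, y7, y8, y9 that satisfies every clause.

y1=1, y2=1, y3=0, y4=0, y5=1, y6=0, y7=0, y8=1, y9=0

Pure literal: y6 appears only negated; assign y6 = False.
Set y1 = True and propagate.
Try y2 = True.
  then y8 is forced to True.
  then y4 is forced to False.
Try y3 = False.
The remaining clauses are satisfied by y5 = True, y7 = False, y9 = False.
Every clause has at least one true literal under this assignment.
Check each clause:
  1. {y9, y2, y1} — y1 is true.
  2. {¬y3, ¬y5, y1} — y1 is true.
  3. {¬y7, y2, y4} — ¬y7 is true.
  4. {¬y7, y3, y5} — ¬y7 is true.
  5. {y1, ¬y7, ¬y5} — ¬y7 is true.
  6. {¬y5, y7, ¬y6} — ¬y6 is true.
  7. {y4, y1, ¬y2} — y1 is true.
  8. {y7, y5, ¬y3} — y5 is true.
  9. {y4, y9, ¬y6} — ¬y6 is true.
  10. {y2, y8, y1} — y8 is true.
  11. {y1, y5, y9} — y1 is true.
  12. {¬y2, ¬y4, ¬y8} — ¬y4 is true.
  13. {y1, ¬y7, ¬y9} — y1 is true.
  14. {¬y2, y5, ¬y4} — ¬y4 is true.
  15. {y7, y2, ¬y1} — y2 is true.
  16. {y1, y2, y5} — y1 is true.
  17. {¬y4, y2, y3} — y2 is true.
  18. {¬y8, ¬y3, ¬y6} — ¬y6 is true.
  19. {y3, ¬y6, y2} — ¬y6 is true.
  20. {¬y4, ¬y5, y7} — ¬y4 is true.
  21. {¬y3, ¬y1, y9} — ¬y3 is true.
  22. {¬y2, y8, ¬y1} — y8 is true.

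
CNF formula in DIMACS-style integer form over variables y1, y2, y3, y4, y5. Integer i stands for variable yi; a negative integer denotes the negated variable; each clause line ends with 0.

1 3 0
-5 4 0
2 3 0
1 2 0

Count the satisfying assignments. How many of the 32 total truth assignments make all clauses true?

Split on y1, then y2.
  y1=T, y2=T: y3 free; 3 ways for (y4,y5) × 2^1 = 6.
  y1=T, y2=F: remaining (y3,y4,y5) ∈ {(T,F,F); (T,T,F); (T,T,T)} — 3.
  y1=F, y2=T: remaining (y3,y4,y5) ∈ {(T,F,F); (T,T,F); (T,T,T)} — 3.
  y1=F, y2=F: a clause becomes empty — 0.
Total: 6 + 3 + 3 + 0 = 12.

12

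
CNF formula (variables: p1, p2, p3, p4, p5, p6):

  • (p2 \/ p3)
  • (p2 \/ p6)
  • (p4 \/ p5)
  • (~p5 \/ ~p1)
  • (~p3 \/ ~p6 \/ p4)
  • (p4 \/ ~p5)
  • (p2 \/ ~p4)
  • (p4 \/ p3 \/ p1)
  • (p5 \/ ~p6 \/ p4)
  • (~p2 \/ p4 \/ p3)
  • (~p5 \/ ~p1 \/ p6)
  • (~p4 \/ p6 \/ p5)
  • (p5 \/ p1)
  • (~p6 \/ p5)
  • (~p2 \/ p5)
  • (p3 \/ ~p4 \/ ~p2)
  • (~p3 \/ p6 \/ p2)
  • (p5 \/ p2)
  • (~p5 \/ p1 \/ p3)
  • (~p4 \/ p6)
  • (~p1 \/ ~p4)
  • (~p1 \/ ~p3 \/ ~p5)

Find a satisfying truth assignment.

p1=F, p2=T, p3=T, p4=T, p5=T, p6=T

Set p1 = False and propagate.
  then p5 is forced to True.
  then p4 is forced to True.
  then p2 is forced to True.
  then p3 is forced to True.
  then p6 is forced to True.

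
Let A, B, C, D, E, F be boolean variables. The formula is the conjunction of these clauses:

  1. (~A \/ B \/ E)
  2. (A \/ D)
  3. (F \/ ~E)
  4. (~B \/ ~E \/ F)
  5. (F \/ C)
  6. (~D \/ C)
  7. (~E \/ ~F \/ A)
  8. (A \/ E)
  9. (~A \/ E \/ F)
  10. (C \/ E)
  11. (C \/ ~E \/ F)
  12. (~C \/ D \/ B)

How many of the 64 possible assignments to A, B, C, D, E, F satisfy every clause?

7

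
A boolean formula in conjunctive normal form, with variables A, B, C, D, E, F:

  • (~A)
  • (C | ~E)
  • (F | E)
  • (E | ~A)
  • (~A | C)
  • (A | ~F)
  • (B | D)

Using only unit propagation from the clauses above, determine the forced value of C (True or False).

Unit clause (~A) sets A = False.
From (A | ~F) and A = False: F = False.
(E | F) with F = False leaves only E, so E = True.
(C | ~E) with E = True leaves only C, so C = True.

True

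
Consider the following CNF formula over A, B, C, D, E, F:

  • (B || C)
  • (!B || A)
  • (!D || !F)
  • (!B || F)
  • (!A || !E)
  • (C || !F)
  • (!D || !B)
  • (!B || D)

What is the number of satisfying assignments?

9

Case analysis on B and D:
  B=T, D=T: a clause becomes empty — 0.
  B=T, D=F: a clause becomes empty — 0.
  B=F, D=T: remaining (A,C,E,F) ∈ {(F,T,F,F); (F,T,T,F); (T,T,F,F)} — 3.
  B=F, D=F: F free; 3 ways for (A,C,E) × 2^1 = 6.
Total: 0 + 0 + 3 + 6 = 9.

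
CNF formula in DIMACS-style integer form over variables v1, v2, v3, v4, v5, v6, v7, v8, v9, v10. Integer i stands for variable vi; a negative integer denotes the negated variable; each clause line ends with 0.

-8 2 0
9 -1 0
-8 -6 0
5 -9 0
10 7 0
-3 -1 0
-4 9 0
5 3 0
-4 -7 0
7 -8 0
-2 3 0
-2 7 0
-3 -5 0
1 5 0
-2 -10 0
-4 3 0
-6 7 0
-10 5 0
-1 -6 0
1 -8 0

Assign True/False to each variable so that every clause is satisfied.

v4 occurs only negated in the remaining clauses — set v4 = False.
v6 occurs only negated in the remaining clauses — set v6 = False.
Set v1 = False and propagate.
  then v5 is forced to True.
  then v3 is forced to False.
  then v2 is forced to False.
  then v8 is forced to False.
Set v7 = True and propagate.
v9, v10 are now unconstrained; take v9 = False, v10 = False.
Check each clause:
  1. (NOT v8 OR v2) — NOT v8 is true.
  2. (v9 OR NOT v1) — NOT v1 is true.
  3. (NOT v6 OR NOT v8) — NOT v8 is true.
  4. (NOT v9 OR v5) — v5 is true.
  5. (v10 OR v7) — v7 is true.
  6. (NOT v3 OR NOT v1) — NOT v3 is true.
  7. (NOT v4 OR v9) — NOT v4 is true.
  8. (v3 OR v5) — v5 is true.
  9. (NOT v4 OR NOT v7) — NOT v4 is true.
  10. (NOT v8 OR v7) — NOT v8 is true.
  11. (v3 OR NOT v2) — NOT v2 is true.
  12. (v7 OR NOT v2) — NOT v2 is true.
  13. (NOT v3 OR NOT v5) — NOT v3 is true.
  14. (v5 OR v1) — v5 is true.
  15. (NOT v10 OR NOT v2) — NOT v10 is true.
  16. (v3 OR NOT v4) — NOT v4 is true.
  17. (v7 OR NOT v6) — NOT v6 is true.
  18. (NOT v10 OR v5) — v5 is true.
  19. (NOT v6 OR NOT v1) — NOT v6 is true.
  20. (v1 OR NOT v8) — NOT v8 is true.

v1 = 0, v2 = 0, v3 = 0, v4 = 0, v5 = 1, v6 = 0, v7 = 1, v8 = 0, v9 = 0, v10 = 0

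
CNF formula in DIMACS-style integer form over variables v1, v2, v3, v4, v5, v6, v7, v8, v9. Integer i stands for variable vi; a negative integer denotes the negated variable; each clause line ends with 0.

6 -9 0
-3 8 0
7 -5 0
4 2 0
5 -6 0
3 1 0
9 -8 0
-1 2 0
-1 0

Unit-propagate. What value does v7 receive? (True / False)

True

(~v1) is a unit clause: v1 = False.
From (v1 \/ v3) and v1 = False: v3 = True.
In (~v3 \/ v8), ~v3 is now false; v8 must hold, so v8 = True.
(~v8 \/ v9): since v8 = True, the clause reduces to (v9). v9 = True.
From (v6 \/ ~v9) and v9 = True: v6 = True.
(v5 \/ ~v6): since v6 = True, the clause reduces to (v5). v5 = True.
From (v7 \/ ~v5) and v5 = True: v7 = True.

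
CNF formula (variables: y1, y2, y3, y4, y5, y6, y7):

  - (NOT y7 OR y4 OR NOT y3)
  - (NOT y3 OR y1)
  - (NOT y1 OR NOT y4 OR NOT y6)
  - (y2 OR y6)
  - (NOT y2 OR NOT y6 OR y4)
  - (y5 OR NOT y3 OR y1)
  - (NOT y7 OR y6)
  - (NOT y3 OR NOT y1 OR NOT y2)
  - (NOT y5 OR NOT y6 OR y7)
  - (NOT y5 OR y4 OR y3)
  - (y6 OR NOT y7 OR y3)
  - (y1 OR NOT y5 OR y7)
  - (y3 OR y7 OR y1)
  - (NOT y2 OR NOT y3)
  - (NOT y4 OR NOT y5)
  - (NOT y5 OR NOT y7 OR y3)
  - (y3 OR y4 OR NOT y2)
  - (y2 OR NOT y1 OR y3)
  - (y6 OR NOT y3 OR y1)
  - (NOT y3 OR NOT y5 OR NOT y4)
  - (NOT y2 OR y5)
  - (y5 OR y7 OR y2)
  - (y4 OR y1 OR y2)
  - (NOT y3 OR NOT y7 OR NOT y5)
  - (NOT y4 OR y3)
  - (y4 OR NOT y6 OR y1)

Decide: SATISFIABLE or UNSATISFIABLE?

y3 = True:
  propagation gives y1=True, y2=False, y6=True, y4=False; an empty clause results — contradiction.
y3 = False:
  propagation gives y4=False, y5=False, y2=False, y6=True; an empty clause results — contradiction.
Every branch closes, so no satisfying assignment exists.

UNSATISFIABLE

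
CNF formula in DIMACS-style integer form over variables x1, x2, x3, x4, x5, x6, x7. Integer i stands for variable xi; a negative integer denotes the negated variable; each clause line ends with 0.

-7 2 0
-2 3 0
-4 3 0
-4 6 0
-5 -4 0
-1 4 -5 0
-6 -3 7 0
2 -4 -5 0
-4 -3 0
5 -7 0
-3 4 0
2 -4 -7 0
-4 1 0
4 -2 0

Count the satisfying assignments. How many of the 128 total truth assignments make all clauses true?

6

The models are:
  x1=0 x2=0 x3=0 x4=0 x5=0 x6=0 x7=0
  x1=0 x2=0 x3=0 x4=0 x5=0 x6=1 x7=0
  x1=0 x2=0 x3=0 x4=0 x5=1 x6=0 x7=0
  x1=0 x2=0 x3=0 x4=0 x5=1 x6=1 x7=0
  x1=1 x2=0 x3=0 x4=0 x5=0 x6=0 x7=0
  x1=1 x2=0 x3=0 x4=0 x5=0 x6=1 x7=0
That's 6 in total.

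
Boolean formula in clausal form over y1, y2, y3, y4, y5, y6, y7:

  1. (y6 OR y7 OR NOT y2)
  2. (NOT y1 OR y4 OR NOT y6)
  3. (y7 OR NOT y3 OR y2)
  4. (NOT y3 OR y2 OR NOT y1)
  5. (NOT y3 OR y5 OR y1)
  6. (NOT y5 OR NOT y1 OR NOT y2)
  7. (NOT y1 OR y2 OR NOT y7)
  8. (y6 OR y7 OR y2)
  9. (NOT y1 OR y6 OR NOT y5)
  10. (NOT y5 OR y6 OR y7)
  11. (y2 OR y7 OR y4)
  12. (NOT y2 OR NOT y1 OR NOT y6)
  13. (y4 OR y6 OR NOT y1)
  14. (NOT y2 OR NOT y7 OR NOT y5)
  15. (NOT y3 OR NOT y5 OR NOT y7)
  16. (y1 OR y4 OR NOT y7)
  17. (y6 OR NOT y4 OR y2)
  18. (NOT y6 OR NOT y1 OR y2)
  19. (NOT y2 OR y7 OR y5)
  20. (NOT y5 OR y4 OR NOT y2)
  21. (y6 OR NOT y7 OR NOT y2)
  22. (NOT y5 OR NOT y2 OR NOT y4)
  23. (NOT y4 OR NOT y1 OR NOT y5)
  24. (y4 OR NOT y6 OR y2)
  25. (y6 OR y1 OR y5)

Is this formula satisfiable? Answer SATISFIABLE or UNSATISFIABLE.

SATISFIABLE

Pure literal: y3 appears only negated; assign y3 = False.
Try y1 = False.
For the remaining variables, y2 = False, y4 = True, y5 = False, y6 = True, y7 = True works.
So y1=False  y2=False  y3=False  y4=True  y5=False  y6=True  y7=True is a satisfying assignment.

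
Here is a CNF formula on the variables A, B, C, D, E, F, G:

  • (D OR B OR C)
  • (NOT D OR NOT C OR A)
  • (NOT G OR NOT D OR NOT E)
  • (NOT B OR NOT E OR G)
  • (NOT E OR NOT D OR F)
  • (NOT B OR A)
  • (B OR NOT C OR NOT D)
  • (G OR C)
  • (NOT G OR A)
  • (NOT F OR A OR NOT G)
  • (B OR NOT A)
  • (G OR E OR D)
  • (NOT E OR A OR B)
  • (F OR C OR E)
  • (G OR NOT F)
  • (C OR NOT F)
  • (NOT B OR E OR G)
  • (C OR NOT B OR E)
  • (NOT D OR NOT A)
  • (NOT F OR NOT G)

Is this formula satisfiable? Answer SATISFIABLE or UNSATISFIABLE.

SATISFIABLE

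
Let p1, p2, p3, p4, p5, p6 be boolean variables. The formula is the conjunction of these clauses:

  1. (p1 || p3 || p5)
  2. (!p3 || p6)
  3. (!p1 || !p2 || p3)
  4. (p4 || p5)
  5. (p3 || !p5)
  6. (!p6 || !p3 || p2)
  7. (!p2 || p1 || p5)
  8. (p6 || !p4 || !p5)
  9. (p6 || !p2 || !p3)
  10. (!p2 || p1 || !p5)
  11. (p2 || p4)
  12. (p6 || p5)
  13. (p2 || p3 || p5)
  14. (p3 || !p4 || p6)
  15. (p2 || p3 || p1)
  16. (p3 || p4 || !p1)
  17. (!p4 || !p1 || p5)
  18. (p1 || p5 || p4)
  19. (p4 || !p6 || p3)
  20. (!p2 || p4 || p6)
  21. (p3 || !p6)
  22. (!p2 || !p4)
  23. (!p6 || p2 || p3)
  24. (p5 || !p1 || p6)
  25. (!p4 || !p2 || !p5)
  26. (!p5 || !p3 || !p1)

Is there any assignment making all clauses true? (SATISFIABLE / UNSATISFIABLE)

UNSATISFIABLE

p3 = True:
  propagation gives p6=True, p2=True, p4=False, p5=True; an empty clause results — contradiction.
p3 = False:
  propagation gives p5=False, p1=True, p2=False; an empty clause results — contradiction.
Every branch closes, so no satisfying assignment exists.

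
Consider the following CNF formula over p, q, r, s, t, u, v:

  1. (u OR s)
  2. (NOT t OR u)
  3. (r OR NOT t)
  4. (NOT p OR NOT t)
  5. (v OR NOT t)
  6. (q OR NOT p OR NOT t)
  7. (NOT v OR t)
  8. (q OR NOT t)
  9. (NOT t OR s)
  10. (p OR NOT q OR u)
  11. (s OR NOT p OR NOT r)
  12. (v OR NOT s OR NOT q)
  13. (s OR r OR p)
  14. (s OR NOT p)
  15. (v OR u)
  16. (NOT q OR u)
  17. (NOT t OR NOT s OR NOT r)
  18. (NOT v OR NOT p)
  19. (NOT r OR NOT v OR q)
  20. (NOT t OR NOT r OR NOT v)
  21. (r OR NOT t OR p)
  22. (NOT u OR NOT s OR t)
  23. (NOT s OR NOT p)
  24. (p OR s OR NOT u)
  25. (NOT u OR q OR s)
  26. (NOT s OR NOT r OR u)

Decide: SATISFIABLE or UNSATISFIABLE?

UNSATISFIABLE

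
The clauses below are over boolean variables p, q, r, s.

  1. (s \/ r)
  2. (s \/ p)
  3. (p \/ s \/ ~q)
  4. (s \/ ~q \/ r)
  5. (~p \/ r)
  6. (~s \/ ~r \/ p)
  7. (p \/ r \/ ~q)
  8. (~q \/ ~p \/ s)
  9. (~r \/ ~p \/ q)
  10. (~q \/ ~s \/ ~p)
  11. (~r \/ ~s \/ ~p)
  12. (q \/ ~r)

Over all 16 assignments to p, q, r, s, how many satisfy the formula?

1

Satisfying assignments:
  p=F q=F r=F s=T
Count: 1.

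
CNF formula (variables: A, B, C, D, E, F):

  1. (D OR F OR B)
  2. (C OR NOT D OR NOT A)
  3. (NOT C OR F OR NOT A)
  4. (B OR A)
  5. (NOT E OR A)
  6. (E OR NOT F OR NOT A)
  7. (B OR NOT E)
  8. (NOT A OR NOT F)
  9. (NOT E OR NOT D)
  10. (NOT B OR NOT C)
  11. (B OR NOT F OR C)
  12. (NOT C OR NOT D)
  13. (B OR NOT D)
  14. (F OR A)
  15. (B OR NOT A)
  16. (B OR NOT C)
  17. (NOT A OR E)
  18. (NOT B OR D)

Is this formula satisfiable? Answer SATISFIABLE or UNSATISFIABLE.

Try A = False.
  then B is forced to True.
  then E is forced to False.
  then C is forced to False.
  then F is forced to True.
  then D is forced to True.
So A = F  B = T  C = F  D = T  E = F  F = T is a satisfying assignment.

SATISFIABLE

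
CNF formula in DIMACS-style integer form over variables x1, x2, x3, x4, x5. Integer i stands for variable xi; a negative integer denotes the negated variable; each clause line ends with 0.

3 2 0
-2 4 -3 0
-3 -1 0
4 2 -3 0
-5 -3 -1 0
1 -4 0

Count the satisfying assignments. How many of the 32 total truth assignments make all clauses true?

Satisfying assignments:
  x1=0 x2=1 x3=0 x4=0 x5=0
  x1=0 x2=1 x3=0 x4=0 x5=1
  x1=1 x2=1 x3=0 x4=0 x5=0
  x1=1 x2=1 x3=0 x4=0 x5=1
  x1=1 x2=1 x3=0 x4=1 x5=0
  x1=1 x2=1 x3=0 x4=1 x5=1
That's 6 in total.

6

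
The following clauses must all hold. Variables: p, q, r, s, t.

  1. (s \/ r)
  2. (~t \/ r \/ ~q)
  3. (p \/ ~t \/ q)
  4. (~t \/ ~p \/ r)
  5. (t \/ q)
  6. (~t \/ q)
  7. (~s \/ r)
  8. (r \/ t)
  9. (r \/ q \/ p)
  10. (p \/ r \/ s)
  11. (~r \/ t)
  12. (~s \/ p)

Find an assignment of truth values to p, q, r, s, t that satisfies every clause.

p=False, q=True, r=True, s=False, t=True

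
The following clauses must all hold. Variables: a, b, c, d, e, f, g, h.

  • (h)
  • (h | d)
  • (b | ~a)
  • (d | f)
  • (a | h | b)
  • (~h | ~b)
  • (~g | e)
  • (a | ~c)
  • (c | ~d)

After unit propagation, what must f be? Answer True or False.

(h) stands alone — h = True.
In (~h | ~b), ~h is now false; ~b must hold, so b = False.
(b | ~a) with b = False leaves only ~a, so a = False.
From (~c | a) and a = False: c = False.
(~d | c): since c = False, the clause reduces to (~d). d = False.
From (f | d) and d = False: f = True.

True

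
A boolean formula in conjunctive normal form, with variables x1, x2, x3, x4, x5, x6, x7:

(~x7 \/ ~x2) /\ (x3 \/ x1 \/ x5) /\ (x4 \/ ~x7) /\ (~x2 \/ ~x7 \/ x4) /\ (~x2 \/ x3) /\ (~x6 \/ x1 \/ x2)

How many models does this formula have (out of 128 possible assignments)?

49

Case analysis on x2 and x7:
  x2=T, x7=T: a clause becomes empty — 0.
  x2=T, x7=F: forces x3=T; x1, x4, x5, x6 free → 2^4 = 16.
  x2=F, x7=T: 11 of the 32 assignments to (x1,x3,x4,x5,x6) work.
  x2=F, x7=F: x4 free; 11 ways for (x1,x3,x5,x6) × 2^1 = 22.
Total: 0 + 16 + 11 + 22 = 49.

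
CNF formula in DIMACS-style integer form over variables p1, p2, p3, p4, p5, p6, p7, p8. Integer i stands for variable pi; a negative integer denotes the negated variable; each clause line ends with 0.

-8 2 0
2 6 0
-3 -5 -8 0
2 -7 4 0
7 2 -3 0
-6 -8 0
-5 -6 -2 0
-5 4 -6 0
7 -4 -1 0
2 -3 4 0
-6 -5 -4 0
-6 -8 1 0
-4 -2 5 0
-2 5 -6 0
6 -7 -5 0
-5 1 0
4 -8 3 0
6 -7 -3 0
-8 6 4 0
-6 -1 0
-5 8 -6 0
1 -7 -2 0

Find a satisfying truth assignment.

p1=F, p2=F, p3=F, p4=F, p5=F, p6=T, p7=F, p8=F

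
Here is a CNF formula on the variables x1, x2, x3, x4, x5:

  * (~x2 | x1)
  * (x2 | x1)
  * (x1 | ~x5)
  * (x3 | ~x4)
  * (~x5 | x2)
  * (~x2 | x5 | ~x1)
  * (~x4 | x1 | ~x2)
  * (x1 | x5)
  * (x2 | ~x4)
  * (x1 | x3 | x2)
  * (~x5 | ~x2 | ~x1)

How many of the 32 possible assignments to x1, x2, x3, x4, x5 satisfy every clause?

2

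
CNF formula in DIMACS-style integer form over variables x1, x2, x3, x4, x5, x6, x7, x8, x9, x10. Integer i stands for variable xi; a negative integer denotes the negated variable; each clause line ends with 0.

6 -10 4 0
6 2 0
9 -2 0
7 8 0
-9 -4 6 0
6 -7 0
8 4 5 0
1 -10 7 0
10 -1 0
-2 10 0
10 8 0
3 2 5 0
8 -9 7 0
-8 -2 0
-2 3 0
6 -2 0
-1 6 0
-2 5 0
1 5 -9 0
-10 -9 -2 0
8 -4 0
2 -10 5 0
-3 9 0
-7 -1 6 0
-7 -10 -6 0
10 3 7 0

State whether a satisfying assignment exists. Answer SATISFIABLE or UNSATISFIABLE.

SATISFIABLE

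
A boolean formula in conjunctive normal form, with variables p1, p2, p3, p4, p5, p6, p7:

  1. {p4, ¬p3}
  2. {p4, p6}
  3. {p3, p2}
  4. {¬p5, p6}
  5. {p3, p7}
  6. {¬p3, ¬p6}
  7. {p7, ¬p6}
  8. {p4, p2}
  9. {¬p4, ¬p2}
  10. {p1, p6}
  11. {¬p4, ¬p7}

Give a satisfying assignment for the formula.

p1=True, p2=True, p3=False, p4=False, p5=False, p6=True, p7=True

p1 occurs only positively in the remaining clauses — set p1 = True.
Pure literal: p5 appears only negated; assign p5 = False.
Set p2 = True and propagate.
  then p4 is forced to False.
  then p3 is forced to False.
  then p6 is forced to True.
  then p7 is forced to True.
Check each clause:
  1. {p4, ¬p3} — ¬p3 is true.
  2. {p6, p4} — p6 is true.
  3. {p2, p3} — p2 is true.
  4. {¬p5, p6} — ¬p5 is true.
  5. {p7, p3} — p7 is true.
  6. {¬p6, ¬p3} — ¬p3 is true.
  7. {¬p6, p7} — p7 is true.
  8. {p2, p4} — p2 is true.
  9. {¬p4, ¬p2} — ¬p4 is true.
  10. {p1, p6} — p1 is true.
  11. {¬p7, ¬p4} — ¬p4 is true.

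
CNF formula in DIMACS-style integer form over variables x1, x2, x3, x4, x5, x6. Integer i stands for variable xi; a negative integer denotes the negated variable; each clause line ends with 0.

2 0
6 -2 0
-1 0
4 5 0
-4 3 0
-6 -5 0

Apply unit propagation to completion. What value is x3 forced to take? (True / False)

(x2) stands alone — x2 = True.
(x6 ∨ ¬x2) with x2 = True leaves only x6, so x6 = True.
Unit clause (¬x1) sets x1 = False.
In (¬x6 ∨ ¬x5), ¬x6 is now false; ¬x5 must hold, so x5 = False.
From (x4 ∨ x5) and x5 = False: x4 = True.
(¬x4 ∨ x3) with x4 = True leaves only x3, so x3 = True.

True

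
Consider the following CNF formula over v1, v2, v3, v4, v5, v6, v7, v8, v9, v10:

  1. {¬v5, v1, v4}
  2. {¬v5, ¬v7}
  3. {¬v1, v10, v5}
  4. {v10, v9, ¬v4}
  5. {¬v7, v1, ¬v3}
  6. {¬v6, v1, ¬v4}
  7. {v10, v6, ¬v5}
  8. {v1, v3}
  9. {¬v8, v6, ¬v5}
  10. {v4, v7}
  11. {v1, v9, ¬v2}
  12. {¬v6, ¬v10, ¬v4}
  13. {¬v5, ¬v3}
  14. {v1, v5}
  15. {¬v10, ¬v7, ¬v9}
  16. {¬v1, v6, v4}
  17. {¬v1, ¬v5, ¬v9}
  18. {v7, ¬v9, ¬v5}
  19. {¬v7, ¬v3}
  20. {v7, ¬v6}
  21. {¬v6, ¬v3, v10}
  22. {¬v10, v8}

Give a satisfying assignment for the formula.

v1 = True  v2 = False  v3 = True  v4 = True  v5 = False  v6 = False  v7 = False  v8 = True  v9 = True  v10 = True

Check each clause:
  1. {v4, ¬v5, v1} — v1 is true.
  2. {¬v7, ¬v5} — ¬v7 is true.
  3. {v10, ¬v1, v5} — v10 is true.
  4. {¬v4, v9, v10} — v9 is true.
  5. {v1, ¬v7, ¬v3} — ¬v7 is true.
  6. {v1, ¬v6, ¬v4} — v1 is true.
  7. {¬v5, v10, v6} — v10 is true.
  8. {v3, v1} — v1 is true.
  9. {¬v8, v6, ¬v5} — ¬v5 is true.
  10. {v4, v7} — v4 is true.
  11. {¬v2, v9, v1} — v9 is true.
  12. {¬v10, ¬v4, ¬v6} — ¬v6 is true.
  13. {¬v5, ¬v3} — ¬v5 is true.
  14. {v5, v1} — v1 is true.
  15. {¬v7, ¬v10, ¬v9} — ¬v7 is true.
  16. {¬v1, v4, v6} — v4 is true.
  17. {¬v9, ¬v5, ¬v1} — ¬v5 is true.
  18. {v7, ¬v9, ¬v5} — ¬v5 is true.
  19. {¬v3, ¬v7} — ¬v7 is true.
  20. {v7, ¬v6} — ¬v6 is true.
  21. {¬v3, ¬v6, v10} — v10 is true.
  22. {v8, ¬v10} — v8 is true.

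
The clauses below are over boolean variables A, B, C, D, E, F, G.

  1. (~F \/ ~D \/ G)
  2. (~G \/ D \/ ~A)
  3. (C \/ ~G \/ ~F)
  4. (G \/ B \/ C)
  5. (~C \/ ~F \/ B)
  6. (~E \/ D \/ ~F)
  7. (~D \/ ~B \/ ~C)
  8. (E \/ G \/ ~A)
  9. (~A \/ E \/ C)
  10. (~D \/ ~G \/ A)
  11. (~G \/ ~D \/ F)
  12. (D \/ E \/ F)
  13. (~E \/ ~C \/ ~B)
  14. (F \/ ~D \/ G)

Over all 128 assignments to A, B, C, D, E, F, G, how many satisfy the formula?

10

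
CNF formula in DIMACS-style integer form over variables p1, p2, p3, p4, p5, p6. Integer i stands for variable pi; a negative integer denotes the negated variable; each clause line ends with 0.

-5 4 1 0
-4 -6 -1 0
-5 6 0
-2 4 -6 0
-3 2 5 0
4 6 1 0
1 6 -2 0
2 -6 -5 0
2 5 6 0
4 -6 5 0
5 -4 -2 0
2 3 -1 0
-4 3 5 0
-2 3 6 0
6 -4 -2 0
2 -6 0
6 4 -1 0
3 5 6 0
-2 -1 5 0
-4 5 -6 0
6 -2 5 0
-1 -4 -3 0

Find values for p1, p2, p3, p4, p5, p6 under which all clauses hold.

Try p1 = False.
Branch on p2: take p2 = True.
  then p6 is forced to True.
  then p4 is forced to True.
  then p5 is forced to True.
p3 is now unconstrained; take p3 = True.
Every clause has at least one true literal under this assignment.

p1 = F, p2 = T, p3 = T, p4 = T, p5 = T, p6 = T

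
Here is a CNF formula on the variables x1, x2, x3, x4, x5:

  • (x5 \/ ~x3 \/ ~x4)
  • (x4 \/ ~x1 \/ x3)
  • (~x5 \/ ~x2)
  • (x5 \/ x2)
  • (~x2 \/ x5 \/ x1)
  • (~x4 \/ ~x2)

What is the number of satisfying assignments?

8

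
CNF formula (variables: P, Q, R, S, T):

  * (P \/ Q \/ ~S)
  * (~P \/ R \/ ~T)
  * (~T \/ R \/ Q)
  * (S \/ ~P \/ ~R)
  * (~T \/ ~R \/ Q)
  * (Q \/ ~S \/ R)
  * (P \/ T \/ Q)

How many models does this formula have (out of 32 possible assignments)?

Split on Q, then R.
  Q=T, R=T: T free; 3 ways for (P,S) × 2^1 = 6.
  Q=T, R=F: S free; 3 ways for (P,T) × 2^1 = 6.
  Q=F, R=T: remaining (P,S,T) ∈ {(T,T,F)} — 1.
  Q=F, R=F: remaining (P,S,T) ∈ {(T,F,F)} — 1.
Total: 6 + 6 + 1 + 1 = 14.

14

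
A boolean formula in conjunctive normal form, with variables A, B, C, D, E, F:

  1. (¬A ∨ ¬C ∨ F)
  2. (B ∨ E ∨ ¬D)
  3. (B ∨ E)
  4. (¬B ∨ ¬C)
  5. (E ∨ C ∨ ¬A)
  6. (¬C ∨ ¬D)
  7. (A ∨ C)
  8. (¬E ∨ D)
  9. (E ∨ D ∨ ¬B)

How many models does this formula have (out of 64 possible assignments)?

Satisfying assignments:
  A=1 B=0 C=0 D=1 E=1 F=0
  A=1 B=0 C=0 D=1 E=1 F=1
  A=1 B=1 C=0 D=1 E=1 F=0
  A=1 B=1 C=0 D=1 E=1 F=1
Count: 4.

4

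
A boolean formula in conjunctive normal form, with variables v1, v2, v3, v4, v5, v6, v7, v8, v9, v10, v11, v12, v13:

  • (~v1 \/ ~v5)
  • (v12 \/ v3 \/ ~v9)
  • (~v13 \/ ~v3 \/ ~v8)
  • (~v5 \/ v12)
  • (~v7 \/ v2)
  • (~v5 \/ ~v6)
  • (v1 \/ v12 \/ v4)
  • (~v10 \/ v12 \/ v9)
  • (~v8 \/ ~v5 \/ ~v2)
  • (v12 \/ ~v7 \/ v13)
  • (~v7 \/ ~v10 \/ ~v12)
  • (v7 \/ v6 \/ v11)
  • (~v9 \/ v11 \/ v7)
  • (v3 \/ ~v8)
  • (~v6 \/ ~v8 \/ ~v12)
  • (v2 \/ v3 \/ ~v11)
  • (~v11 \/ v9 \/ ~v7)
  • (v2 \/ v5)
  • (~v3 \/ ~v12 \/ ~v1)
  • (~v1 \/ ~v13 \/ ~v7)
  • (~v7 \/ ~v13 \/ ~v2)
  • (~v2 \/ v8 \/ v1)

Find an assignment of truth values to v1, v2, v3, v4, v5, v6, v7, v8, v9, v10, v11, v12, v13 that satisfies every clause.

v1 = 0  v2 = 0  v3 = 1  v4 = 0  v5 = 1  v6 = 0  v7 = 0  v8 = 0  v9 = 1  v10 = 1  v11 = 1  v12 = 1  v13 = 1

Try v1 = False.
Try v2 = False.
  then v7 is forced to False.
  then v5 is forced to True.
  then v12 is forced to True.
  then v6 is forced to False.
  then v11 is forced to True.
  then v3 is forced to True.
The remaining clauses are satisfied by v4 = False, v8 = False, v9 = True, v10 = True, v13 = True.
Every clause has at least one true literal under this assignment.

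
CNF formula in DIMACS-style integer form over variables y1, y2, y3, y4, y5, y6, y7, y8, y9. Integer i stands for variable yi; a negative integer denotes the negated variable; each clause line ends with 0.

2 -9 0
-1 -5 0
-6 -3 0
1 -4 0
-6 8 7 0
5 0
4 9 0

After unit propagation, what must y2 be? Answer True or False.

True

Unit clause (y5) sets y5 = True.
In (~y1 \/ ~y5), ~y5 is now false; ~y1 must hold, so y1 = False.
In (~y4 \/ y1), y1 is now false; ~y4 must hold, so y4 = False.
(y4 \/ y9): since y4 = False, the clause reduces to (y9). y9 = True.
(~y9 \/ y2): since y9 = True, the clause reduces to (y2). y2 = True.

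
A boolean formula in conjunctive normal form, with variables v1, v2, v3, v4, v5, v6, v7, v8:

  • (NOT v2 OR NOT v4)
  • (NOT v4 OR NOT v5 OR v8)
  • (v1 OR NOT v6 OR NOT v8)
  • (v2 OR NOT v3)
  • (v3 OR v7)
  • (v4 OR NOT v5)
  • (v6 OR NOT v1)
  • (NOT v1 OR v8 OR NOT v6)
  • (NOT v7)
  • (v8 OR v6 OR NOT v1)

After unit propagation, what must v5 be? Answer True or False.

(NOT v7) is a unit clause: v7 = False.
In (v3 OR v7), v7 is now false; v3 must hold, so v3 = True.
(NOT v3 OR v2): since v3 = True, the clause reduces to (v2). v2 = True.
From (NOT v4 OR NOT v2) and v2 = True: v4 = False.
In (NOT v5 OR v4), v4 is now false; NOT v5 must hold, so v5 = False.

False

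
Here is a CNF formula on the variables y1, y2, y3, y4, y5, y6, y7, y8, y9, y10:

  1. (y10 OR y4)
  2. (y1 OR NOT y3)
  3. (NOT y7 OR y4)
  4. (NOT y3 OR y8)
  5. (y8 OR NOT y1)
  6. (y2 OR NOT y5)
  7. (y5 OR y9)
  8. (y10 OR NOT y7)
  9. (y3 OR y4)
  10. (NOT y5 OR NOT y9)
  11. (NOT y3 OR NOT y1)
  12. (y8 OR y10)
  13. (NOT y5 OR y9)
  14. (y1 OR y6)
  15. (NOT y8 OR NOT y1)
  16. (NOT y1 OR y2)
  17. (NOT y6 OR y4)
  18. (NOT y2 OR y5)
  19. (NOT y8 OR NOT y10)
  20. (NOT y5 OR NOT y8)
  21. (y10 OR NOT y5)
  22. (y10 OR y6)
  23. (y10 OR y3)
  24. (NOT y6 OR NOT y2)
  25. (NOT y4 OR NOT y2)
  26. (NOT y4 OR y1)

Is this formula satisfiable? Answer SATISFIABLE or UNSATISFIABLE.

y1 = True:
  propagation gives y8=True; an empty clause results — contradiction.
y1 = False:
  propagation gives y3=False, y4=True; an empty clause results — contradiction.
Every branch closes, so no satisfying assignment exists.

UNSATISFIABLE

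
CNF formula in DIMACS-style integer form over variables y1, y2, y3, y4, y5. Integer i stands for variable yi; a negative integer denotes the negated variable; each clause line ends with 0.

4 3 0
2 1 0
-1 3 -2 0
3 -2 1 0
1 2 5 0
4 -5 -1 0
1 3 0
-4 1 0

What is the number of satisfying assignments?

Case analysis on y1 and y2:
  y1=T, y2=T: remaining (y3,y4,y5) ∈ {(T,F,F); (T,T,F); (T,T,T)} — 3.
  y1=T, y2=F: 5 of the 8 assignments to (y3,y4,y5) work.
  y1=F, y2=T: remaining (y3,y4,y5) ∈ {(T,F,F); (T,F,T)} — 2.
  y1=F, y2=F: a clause becomes empty — 0.
Total: 3 + 5 + 2 + 0 = 10.

10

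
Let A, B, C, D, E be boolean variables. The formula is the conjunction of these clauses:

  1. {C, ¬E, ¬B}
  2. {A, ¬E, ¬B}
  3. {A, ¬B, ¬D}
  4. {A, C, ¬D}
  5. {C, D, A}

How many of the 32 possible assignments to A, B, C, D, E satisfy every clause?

Split on A, then B.
  A=1, B=1: D free; 3 ways for (C,E) × 2^1 = 6.
  A=1, B=0: C, D, E free → 2^3 = 8.
  A=0, B=1: remaining (C,D,E) ∈ {(1,0,0)} — 1.
  A=0, B=0: remaining (C,D,E) ∈ {(1,0,0); (1,0,1); (1,1,0); (1,1,1)} — 4.
Total: 6 + 8 + 1 + 4 = 19.

19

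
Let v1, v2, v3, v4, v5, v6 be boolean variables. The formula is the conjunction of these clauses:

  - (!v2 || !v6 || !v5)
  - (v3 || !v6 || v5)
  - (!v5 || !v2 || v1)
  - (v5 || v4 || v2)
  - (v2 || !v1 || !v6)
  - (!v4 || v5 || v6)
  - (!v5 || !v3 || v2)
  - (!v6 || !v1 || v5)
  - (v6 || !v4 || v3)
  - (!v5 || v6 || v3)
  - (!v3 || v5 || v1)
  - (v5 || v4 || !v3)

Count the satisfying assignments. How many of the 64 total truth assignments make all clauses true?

6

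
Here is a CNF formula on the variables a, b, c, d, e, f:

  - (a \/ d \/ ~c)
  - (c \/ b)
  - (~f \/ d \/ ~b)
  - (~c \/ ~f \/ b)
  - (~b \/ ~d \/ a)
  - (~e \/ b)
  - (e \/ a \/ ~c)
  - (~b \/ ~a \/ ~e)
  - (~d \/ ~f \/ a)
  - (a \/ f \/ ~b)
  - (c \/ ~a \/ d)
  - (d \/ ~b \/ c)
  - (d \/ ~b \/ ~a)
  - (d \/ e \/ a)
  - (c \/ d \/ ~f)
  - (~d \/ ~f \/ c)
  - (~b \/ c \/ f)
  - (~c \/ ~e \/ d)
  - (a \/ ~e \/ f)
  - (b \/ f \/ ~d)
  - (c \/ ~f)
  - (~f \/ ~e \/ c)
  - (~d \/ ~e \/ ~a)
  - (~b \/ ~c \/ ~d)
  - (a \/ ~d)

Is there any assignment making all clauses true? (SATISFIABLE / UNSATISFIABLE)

Set a = True and propagate.
For the remaining variables, b = False, c = True, d = False, e = False, f = False works.
So a=T  b=F  c=T  d=F  e=F  f=F is a satisfying assignment.

SATISFIABLE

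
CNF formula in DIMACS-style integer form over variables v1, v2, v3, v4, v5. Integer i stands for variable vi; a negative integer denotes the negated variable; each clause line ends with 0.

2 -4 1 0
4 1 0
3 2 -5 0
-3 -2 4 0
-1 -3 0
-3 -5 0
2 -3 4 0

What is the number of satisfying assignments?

Split on v3, then v2.
  v3=1, v2=1: remaining (v1,v4,v5) ∈ {(0,1,0)} — 1.
  v3=1, v2=0: a clause becomes empty — 0.
  v3=0, v2=1: v5 free; 3 ways for (v1,v4) × 2^1 = 6.
  v3=0, v2=0: remaining (v1,v4,v5) ∈ {(1,0,0); (1,1,0)} — 2.
Total: 1 + 0 + 6 + 2 = 9.

9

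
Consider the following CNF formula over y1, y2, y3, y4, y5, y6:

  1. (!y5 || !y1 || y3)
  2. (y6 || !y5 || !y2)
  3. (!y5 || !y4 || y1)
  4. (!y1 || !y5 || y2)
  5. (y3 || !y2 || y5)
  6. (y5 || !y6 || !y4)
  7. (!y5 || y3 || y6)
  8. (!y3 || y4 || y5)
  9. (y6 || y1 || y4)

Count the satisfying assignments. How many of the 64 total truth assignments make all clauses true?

15

Split on y5, then y1.
  y5=T, y1=T: remaining (y2,y3,y4,y6) ∈ {(T,T,F,T); (T,T,T,T)} — 2.
  y5=T, y1=F: remaining (y2,y3,y4,y6) ∈ {(F,F,F,T); (F,T,F,T); (T,F,F,T); (T,T,F,T)} — 4.
  y5=F, y1=T: 5 of the 16 assignments to (y2,y3,y4,y6) work.
  y5=F, y1=F: remaining (y2,y3,y4,y6) ∈ {(F,F,F,T); (F,F,T,F); (F,T,T,F); (T,T,T,F)} — 4.
Total: 2 + 4 + 5 + 4 = 15.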